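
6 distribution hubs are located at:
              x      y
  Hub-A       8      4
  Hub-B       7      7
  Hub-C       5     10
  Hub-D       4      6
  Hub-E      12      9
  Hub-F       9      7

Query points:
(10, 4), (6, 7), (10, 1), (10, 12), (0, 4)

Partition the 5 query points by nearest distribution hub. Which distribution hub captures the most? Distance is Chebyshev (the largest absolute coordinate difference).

(10, 4) — d to each: Hub-A:2, Hub-B:3, Hub-C:6, Hub-D:6, Hub-E:5, Hub-F:3 → nearest is Hub-A
(6, 7) — d to each: Hub-A:3, Hub-B:1, Hub-C:3, Hub-D:2, Hub-E:6, Hub-F:3 → nearest is Hub-B
(10, 1) — d to each: Hub-A:3, Hub-B:6, Hub-C:9, Hub-D:6, Hub-E:8, Hub-F:6 → nearest is Hub-A
(10, 12) — d to each: Hub-A:8, Hub-B:5, Hub-C:5, Hub-D:6, Hub-E:3, Hub-F:5 → nearest is Hub-E
(0, 4) — d to each: Hub-A:8, Hub-B:7, Hub-C:6, Hub-D:4, Hub-E:12, Hub-F:9 → nearest is Hub-D
Tally — Hub-A:2, Hub-B:1, Hub-D:1, Hub-E:1. Hub-A captures the most (2).

Hub-A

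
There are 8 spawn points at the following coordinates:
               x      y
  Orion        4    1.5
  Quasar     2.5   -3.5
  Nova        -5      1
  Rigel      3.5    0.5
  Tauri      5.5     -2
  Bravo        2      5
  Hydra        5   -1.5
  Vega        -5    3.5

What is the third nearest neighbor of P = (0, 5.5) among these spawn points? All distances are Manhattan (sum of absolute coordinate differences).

Orion

d(P, Orion) = |0−4| + |5.5−1.5| = 4 + 4 = 8
d(P, Quasar) = |0−2.5| + |5.5−(-3.5)| = 2.5 + 9 = 11.5
d(P, Nova) = |0−(-5)| + |5.5−1| = 5 + 4.5 = 9.5
d(P, Rigel) = |0−3.5| + |5.5−0.5| = 3.5 + 5 = 8.5
d(P, Tauri) = |0−5.5| + |5.5−(-2)| = 5.5 + 7.5 = 13
d(P, Bravo) = |0−2| + |5.5−5| = 2 + 0.5 = 2.5
d(P, Hydra) = |0−5| + |5.5−(-1.5)| = 5 + 7 = 12
d(P, Vega) = |0−(-5)| + |5.5−3.5| = 5 + 2 = 7
Sorted ascending: Bravo, Vega, Orion, Rigel, … — the third-nearest is Orion.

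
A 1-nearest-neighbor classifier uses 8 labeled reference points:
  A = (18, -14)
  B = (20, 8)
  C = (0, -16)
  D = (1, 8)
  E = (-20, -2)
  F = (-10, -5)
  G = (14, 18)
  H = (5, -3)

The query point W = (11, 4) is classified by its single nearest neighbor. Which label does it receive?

Compare squared distances (the ordering matches that of the actual distances):
|WA|² = (11−18)² + (4−(-14))² = 49 + 324 = 373
|WB|² = (11−20)² + (4−8)² = 81 + 16 = 97
|WC|² = (11−0)² + (4−(-16))² = 121 + 400 = 521
|WD|² = (11−1)² + (4−8)² = 100 + 16 = 116
|WE|² = (11−(-20))² + (4−(-2))² = 961 + 36 = 997
|WF|² = (11−(-10))² + (4−(-5))² = 441 + 81 = 522
|WG|² = (11−14)² + (4−18)² = 9 + 196 = 205
|WH|² = (11−5)² + (4−(-3))² = 36 + 49 = 85
H is nearest.

H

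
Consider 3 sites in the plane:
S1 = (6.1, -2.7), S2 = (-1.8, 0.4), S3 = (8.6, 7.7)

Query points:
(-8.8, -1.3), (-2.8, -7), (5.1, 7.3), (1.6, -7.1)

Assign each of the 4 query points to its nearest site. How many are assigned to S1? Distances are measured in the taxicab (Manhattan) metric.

(-8.8, -1.3) — d to each: S1:16.3, S2:8.7, S3:26.4 → nearest is S2
(-2.8, -7) — d to each: S1:13.2, S2:8.4, S3:26.1 → nearest is S2
(5.1, 7.3) — d to each: S1:11, S2:13.8, S3:3.9 → nearest is S3
(1.6, -7.1) — d to each: S1:8.9, S2:10.9, S3:21.8 → nearest is S1
1 of the 4 points has S1 as nearest.

1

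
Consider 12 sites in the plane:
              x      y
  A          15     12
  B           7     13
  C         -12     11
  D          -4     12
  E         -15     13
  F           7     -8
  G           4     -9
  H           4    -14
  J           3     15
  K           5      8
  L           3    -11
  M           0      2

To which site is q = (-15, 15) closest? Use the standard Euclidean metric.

E

Since √ is increasing, it suffices to compare squared distances:
|qA|² = (-15−15)² + (15−12)² = 900 + 9 = 909
|qB|² = (-15−7)² + (15−13)² = 484 + 4 = 488
|qC|² = (-15−(-12))² + (15−11)² = 9 + 16 = 25
|qD|² = (-15−(-4))² + (15−12)² = 121 + 9 = 130
|qE|² = (-15−(-15))² + (15−13)² = 0 + 4 = 4
|qF|² = (-15−7)² + (15−(-8))² = 484 + 529 = 1013
|qG|² = (-15−4)² + (15−(-9))² = 361 + 576 = 937
|qH|² = (-15−4)² + (15−(-14))² = 361 + 841 = 1202
|qJ|² = (-15−3)² + (15−15)² = 324 + 0 = 324
|qK|² = (-15−5)² + (15−8)² = 400 + 49 = 449
|qL|² = (-15−3)² + (15−(-11))² = 324 + 676 = 1000
|qM|² = (-15−0)² + (15−2)² = 225 + 169 = 394
Minimum is at E.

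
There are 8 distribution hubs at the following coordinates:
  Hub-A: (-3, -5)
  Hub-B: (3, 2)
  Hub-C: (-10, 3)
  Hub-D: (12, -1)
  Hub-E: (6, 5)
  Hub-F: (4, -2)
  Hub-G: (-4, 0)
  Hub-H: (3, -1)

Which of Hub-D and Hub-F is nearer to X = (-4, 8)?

Hub-F

Compare squared distances:
d²(X, Hub-D) = (-4−12)² + (8−(-1))² = 256 + 81 = 337
d²(X, Hub-F) = (-4−4)² + (8−(-2))² = 64 + 100 = 164
337 > 164, so Hub-F is closer.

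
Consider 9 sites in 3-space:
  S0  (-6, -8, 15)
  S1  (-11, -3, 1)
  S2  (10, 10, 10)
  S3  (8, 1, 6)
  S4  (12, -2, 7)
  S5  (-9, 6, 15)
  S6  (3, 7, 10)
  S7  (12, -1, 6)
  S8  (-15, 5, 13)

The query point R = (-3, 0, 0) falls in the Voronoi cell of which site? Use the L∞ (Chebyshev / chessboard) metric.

d(R,S0) = max(3, 8, 15) = 15
d(R,S1) = max(8, 3, 1) = 8
d(R,S2) = max(13, 10, 10) = 13
d(R,S3) = max(11, 1, 6) = 11
d(R,S4) = max(15, 2, 7) = 15
d(R,S5) = max(6, 6, 15) = 15
d(R,S6) = max(6, 7, 10) = 10
d(R,S7) = max(15, 1, 6) = 15
d(R,S8) = max(12, 5, 13) = 13
The smallest is to S1, so R lies in the Voronoi region of S1.

S1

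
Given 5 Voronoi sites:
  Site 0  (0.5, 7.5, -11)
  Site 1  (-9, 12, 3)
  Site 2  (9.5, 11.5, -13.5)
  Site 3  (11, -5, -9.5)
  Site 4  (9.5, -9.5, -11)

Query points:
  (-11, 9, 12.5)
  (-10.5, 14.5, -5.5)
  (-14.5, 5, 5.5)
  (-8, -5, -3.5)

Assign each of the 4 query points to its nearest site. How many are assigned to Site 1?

(-11, 9, 12.5) — d² to each: Site 0:686.75, Site 1:103.25, Site 2:1102.5, Site 3:1164, Site 4:1314.75 → nearest is Site 1
(-10.5, 14.5, -5.5) — d² to each: Site 0:200.25, Site 1:80.75, Site 2:473, Site 3:858.5, Site 4:1006.25 → nearest is Site 1
(-14.5, 5, 5.5) — d² to each: Site 0:503.5, Site 1:85.5, Site 2:979.25, Site 3:975.25, Site 4:1058.5 → nearest is Site 1
(-8, -5, -3.5) — d² to each: Site 0:284.75, Site 1:332.25, Site 2:678.5, Site 3:397, Site 4:382.75 → nearest is Site 0
3 of the 4 points have Site 1 as nearest.

3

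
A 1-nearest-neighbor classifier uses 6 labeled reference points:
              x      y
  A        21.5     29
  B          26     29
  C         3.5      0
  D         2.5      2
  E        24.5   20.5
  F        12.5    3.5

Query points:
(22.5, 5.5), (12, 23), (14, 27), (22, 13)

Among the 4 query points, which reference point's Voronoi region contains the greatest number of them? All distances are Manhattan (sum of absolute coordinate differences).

E

(22.5, 5.5) — d to each: A:24.5, B:27, C:24.5, D:23.5, E:17, F:12 → nearest is F
(12, 23) — d to each: A:15.5, B:20, C:31.5, D:30.5, E:15, F:20 → nearest is E
(14, 27) — d to each: A:9.5, B:14, C:37.5, D:36.5, E:17, F:25 → nearest is A
(22, 13) — d to each: A:16.5, B:20, C:31.5, D:30.5, E:10, F:19 → nearest is E
Tally — A:1, E:2, F:1. E captures the most (2).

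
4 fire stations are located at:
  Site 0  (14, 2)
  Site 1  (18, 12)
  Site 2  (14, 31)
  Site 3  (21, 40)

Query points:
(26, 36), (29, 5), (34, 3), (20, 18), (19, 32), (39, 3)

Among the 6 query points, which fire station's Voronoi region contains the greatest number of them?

Site 1

(26, 36) — d² to each: Site 0:1300, Site 1:640, Site 2:169, Site 3:41 → nearest is Site 3
(29, 5) — d² to each: Site 0:234, Site 1:170, Site 2:901, Site 3:1289 → nearest is Site 1
(34, 3) — d² to each: Site 0:401, Site 1:337, Site 2:1184, Site 3:1538 → nearest is Site 1
(20, 18) — d² to each: Site 0:292, Site 1:40, Site 2:205, Site 3:485 → nearest is Site 1
(19, 32) — d² to each: Site 0:925, Site 1:401, Site 2:26, Site 3:68 → nearest is Site 2
(39, 3) — d² to each: Site 0:626, Site 1:522, Site 2:1409, Site 3:1693 → nearest is Site 1
Tally — Site 1:4, Site 2:1, Site 3:1. Site 1 captures the most (4).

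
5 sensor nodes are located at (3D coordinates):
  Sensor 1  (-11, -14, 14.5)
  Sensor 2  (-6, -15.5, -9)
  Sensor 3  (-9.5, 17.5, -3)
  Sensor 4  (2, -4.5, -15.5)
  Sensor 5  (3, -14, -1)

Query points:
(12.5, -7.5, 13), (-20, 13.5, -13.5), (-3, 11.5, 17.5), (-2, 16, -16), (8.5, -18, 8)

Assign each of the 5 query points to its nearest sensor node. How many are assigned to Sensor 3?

(12.5, -7.5, 13) — d² to each: Sensor 1:596.75, Sensor 2:890.25, Sensor 3:1365, Sensor 4:931.5, Sensor 5:328.5 → nearest is Sensor 5
(-20, 13.5, -13.5) — d² to each: Sensor 1:1621.25, Sensor 2:1057.25, Sensor 3:236.5, Sensor 4:812, Sensor 5:1441.5 → nearest is Sensor 3
(-3, 11.5, 17.5) — d² to each: Sensor 1:723.25, Sensor 2:1440.25, Sensor 3:498.5, Sensor 4:1370, Sensor 5:1028.5 → nearest is Sensor 3
(-2, 16, -16) — d² to each: Sensor 1:1911.25, Sensor 2:1057.25, Sensor 3:227.5, Sensor 4:436.5, Sensor 5:1150 → nearest is Sensor 3
(8.5, -18, 8) — d² to each: Sensor 1:438.5, Sensor 2:505.5, Sensor 3:1705.25, Sensor 4:776.75, Sensor 5:127.25 → nearest is Sensor 5
3 of the 5 points have Sensor 3 as nearest.

3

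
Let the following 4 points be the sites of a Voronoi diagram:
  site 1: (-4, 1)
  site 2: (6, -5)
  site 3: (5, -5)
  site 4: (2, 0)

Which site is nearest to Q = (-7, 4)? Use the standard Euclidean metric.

site 1

Squared Euclidean distances:
d²(Q, site 1) = (-7−(-4))² + (4−1)² = 9 + 9 = 18
d²(Q, site 2) = (-7−6)² + (4−(-5))² = 169 + 81 = 250
d²(Q, site 3) = (-7−5)² + (4−(-5))² = 144 + 81 = 225
d²(Q, site 4) = (-7−2)² + (4−0)² = 81 + 16 = 97
site 1 is nearest.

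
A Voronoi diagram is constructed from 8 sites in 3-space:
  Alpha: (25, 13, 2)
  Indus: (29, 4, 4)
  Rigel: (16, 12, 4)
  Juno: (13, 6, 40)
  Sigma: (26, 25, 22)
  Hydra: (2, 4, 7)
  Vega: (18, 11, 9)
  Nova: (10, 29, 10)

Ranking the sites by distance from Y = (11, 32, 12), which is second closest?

Squared Euclidean distances:
d²(Y, Alpha) = 196 + 361 + 100 = 657
d²(Y, Indus) = 324 + 784 + 64 = 1172
d²(Y, Rigel) = 25 + 400 + 64 = 489
d²(Y, Juno) = 4 + 676 + 784 = 1464
d²(Y, Sigma) = 225 + 49 + 100 = 374
d²(Y, Hydra) = 81 + 784 + 25 = 890
d²(Y, Vega) = 49 + 441 + 9 = 499
d²(Y, Nova) = 1 + 9 + 4 = 14
Sorted ascending: Nova, Sigma, Rigel, … — the second-nearest is Sigma.

Sigma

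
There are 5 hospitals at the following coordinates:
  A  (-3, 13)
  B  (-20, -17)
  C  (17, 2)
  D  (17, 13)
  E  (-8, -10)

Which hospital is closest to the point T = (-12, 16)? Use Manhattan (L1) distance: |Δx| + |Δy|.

d(T,A) = |-12−(-3)| + |16−13| = 9 + 3 = 12
d(T,B) = |-12−(-20)| + |16−(-17)| = 8 + 33 = 41
d(T,C) = |-12−17| + |16−2| = 29 + 14 = 43
d(T,D) = |-12−17| + |16−13| = 29 + 3 = 32
d(T,E) = |-12−(-8)| + |16−(-10)| = 4 + 26 = 30
Minimum is at A.

A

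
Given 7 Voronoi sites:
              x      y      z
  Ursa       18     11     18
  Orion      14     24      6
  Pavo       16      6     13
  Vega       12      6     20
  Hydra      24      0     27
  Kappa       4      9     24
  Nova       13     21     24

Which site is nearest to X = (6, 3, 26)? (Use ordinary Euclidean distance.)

Compare squared distances (the ordering matches that of the actual distances):
d²(X, Ursa) = (6−18)² + (3−11)² + (26−18)² = 144 + 64 + 64 = 272
d²(X, Orion) = (6−14)² + (3−24)² + (26−6)² = 64 + 441 + 400 = 905
d²(X, Pavo) = (6−16)² + (3−6)² + (26−13)² = 100 + 9 + 169 = 278
d²(X, Vega) = (6−12)² + (3−6)² + (26−20)² = 36 + 9 + 36 = 81
d²(X, Hydra) = (6−24)² + (3−0)² + (26−27)² = 324 + 9 + 1 = 334
d²(X, Kappa) = (6−4)² + (3−9)² + (26−24)² = 4 + 36 + 4 = 44
d²(X, Nova) = (6−13)² + (3−21)² + (26−24)² = 49 + 324 + 4 = 377
Kappa is nearest.

Kappa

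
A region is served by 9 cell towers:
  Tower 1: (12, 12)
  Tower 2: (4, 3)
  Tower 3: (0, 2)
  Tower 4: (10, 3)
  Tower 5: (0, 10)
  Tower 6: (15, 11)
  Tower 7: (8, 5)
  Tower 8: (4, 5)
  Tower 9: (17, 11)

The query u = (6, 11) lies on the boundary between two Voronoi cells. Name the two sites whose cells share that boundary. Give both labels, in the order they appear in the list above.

Squared distances from u to each site:
d²(u, Tower 1) = (6−12)² + (11−12)² = 36 + 1 = 37
d²(u, Tower 2) = (6−4)² + (11−3)² = 4 + 64 = 68
d²(u, Tower 3) = (6−0)² + (11−2)² = 36 + 81 = 117
d²(u, Tower 4) = (6−10)² + (11−3)² = 16 + 64 = 80
d²(u, Tower 5) = (6−0)² + (11−10)² = 36 + 1 = 37
d²(u, Tower 6) = (6−15)² + (11−11)² = 81 + 0 = 81
d²(u, Tower 7) = (6−8)² + (11−5)² = 4 + 36 = 40
d²(u, Tower 8) = (6−4)² + (11−5)² = 4 + 36 = 40
d²(u, Tower 9) = (6−17)² + (11−11)² = 121 + 0 = 121
u is equidistant from Tower 1 and Tower 5 (both at squared distance 37), and every other site is strictly farther — so u lies on the Tower 1–Tower 5 Voronoi edge.

Tower 1 and Tower 5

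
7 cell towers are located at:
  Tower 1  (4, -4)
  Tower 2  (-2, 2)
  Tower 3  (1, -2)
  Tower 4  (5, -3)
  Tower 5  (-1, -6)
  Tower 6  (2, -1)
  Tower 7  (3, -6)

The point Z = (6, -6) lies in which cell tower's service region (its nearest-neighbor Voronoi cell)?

Compare squared distances (the ordering matches that of the actual distances):
d²(Z, Tower 1) = (6−4)² + (-6−(-4))² = 4 + 4 = 8
d²(Z, Tower 2) = (6−(-2))² + (-6−2)² = 64 + 64 = 128
d²(Z, Tower 3) = (6−1)² + (-6−(-2))² = 25 + 16 = 41
d²(Z, Tower 4) = (6−5)² + (-6−(-3))² = 1 + 9 = 10
d²(Z, Tower 5) = (6−(-1))² + (-6−(-6))² = 49 + 0 = 49
d²(Z, Tower 6) = (6−2)² + (-6−(-1))² = 16 + 25 = 41
d²(Z, Tower 7) = (6−3)² + (-6−(-6))² = 9 + 0 = 9
Minimum is at Tower 1.

Tower 1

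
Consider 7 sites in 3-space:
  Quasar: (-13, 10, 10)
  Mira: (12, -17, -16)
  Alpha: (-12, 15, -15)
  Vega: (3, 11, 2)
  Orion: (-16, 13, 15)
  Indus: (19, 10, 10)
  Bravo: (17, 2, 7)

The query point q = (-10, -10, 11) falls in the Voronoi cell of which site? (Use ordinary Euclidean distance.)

Quasar

Since √ is increasing, it suffices to compare squared distances:
d²(q, Quasar) = (-10−(-13))² + (-10−10)² + (11−10)² = 9 + 400 + 1 = 410
d²(q, Mira) = (-10−12)² + (-10−(-17))² + (11−(-16))² = 484 + 49 + 729 = 1262
d²(q, Alpha) = (-10−(-12))² + (-10−15)² + (11−(-15))² = 4 + 625 + 676 = 1305
d²(q, Vega) = (-10−3)² + (-10−11)² + (11−2)² = 169 + 441 + 81 = 691
d²(q, Orion) = (-10−(-16))² + (-10−13)² + (11−15)² = 36 + 529 + 16 = 581
d²(q, Indus) = (-10−19)² + (-10−10)² + (11−10)² = 841 + 400 + 1 = 1242
d²(q, Bravo) = (-10−17)² + (-10−2)² + (11−7)² = 729 + 144 + 16 = 889
The smallest is to Quasar, so q lies in the Voronoi region of Quasar.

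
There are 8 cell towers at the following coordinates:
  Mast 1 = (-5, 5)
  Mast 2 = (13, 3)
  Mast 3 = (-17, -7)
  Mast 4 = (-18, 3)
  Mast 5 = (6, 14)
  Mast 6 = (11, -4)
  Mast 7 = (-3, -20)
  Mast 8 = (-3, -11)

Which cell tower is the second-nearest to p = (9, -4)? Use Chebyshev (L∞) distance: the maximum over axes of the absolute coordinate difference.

d(p, Mast 1) = max(14, 9) = 14
d(p, Mast 2) = max(4, 7) = 7
d(p, Mast 3) = max(26, 3) = 26
d(p, Mast 4) = max(27, 7) = 27
d(p, Mast 5) = max(3, 18) = 18
d(p, Mast 6) = max(2, 0) = 2
d(p, Mast 7) = max(12, 16) = 16
d(p, Mast 8) = max(12, 7) = 12
Sorted ascending: Mast 6, Mast 2, Mast 8, … — the second-nearest is Mast 2.

Mast 2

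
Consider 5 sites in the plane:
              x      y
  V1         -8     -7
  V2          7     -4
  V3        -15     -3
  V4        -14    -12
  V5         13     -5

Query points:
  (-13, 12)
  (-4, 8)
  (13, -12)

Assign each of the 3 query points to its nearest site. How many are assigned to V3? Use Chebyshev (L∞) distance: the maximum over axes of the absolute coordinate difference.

(-13, 12) — d to each: V1:19, V2:20, V3:15, V4:24, V5:26 → nearest is V3
(-4, 8) — d to each: V1:15, V2:12, V3:11, V4:20, V5:17 → nearest is V3
(13, -12) — d to each: V1:21, V2:8, V3:28, V4:27, V5:7 → nearest is V5
2 of the 3 points have V3 as nearest.

2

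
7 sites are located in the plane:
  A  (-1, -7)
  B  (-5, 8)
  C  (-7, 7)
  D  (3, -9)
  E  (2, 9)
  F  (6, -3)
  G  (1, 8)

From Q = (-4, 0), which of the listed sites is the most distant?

Compare squared distances (the ordering matches that of the actual distances):
|QA|² = (-4−(-1))² + (0−(-7))² = 9 + 49 = 58
|QB|² = (-4−(-5))² + (0−8)² = 1 + 64 = 65
|QC|² = (-4−(-7))² + (0−7)² = 9 + 49 = 58
|QD|² = (-4−3)² + (0−(-9))² = 49 + 81 = 130
|QE|² = (-4−2)² + (0−9)² = 36 + 81 = 117
|QF|² = (-4−6)² + (0−(-3))² = 100 + 9 = 109
|QG|² = (-4−1)² + (0−8)² = 25 + 64 = 89
The largest is to D.

D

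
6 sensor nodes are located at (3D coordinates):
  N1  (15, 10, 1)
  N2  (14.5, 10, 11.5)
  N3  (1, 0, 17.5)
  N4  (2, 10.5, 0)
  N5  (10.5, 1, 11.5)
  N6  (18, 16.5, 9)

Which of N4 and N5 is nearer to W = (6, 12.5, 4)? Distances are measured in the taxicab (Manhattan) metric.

d(W,N4) = |6−2| + |12.5−10.5| + |4−0| = 4 + 2 + 4 = 10
d(W,N5) = |6−10.5| + |12.5−1| + |4−11.5| = 4.5 + 11.5 + 7.5 = 23.5
10 < 23.5, so N4 is closer.

N4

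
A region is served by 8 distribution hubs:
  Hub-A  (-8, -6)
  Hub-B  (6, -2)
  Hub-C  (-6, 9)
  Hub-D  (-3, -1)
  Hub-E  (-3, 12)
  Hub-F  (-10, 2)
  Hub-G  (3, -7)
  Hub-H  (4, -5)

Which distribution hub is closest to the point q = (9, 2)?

Squared Euclidean distances:
d²(q, Hub-A) = 289 + 64 = 353
d²(q, Hub-B) = 9 + 16 = 25
d²(q, Hub-C) = 225 + 49 = 274
d²(q, Hub-D) = 144 + 9 = 153
d²(q, Hub-E) = 144 + 100 = 244
d²(q, Hub-F) = 361 + 0 = 361
d²(q, Hub-G) = 36 + 81 = 117
d²(q, Hub-H) = 25 + 49 = 74
The smallest is to Hub-B, so q lies in the Voronoi region of Hub-B.

Hub-B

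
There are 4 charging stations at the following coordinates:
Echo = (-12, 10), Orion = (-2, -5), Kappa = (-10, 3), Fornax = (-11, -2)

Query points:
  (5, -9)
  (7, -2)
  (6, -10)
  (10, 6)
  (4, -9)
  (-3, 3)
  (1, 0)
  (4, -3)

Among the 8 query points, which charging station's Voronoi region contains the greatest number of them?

Orion

(5, -9) — d² to each: Echo:650, Orion:65, Kappa:369, Fornax:305 → nearest is Orion
(7, -2) — d² to each: Echo:505, Orion:90, Kappa:314, Fornax:324 → nearest is Orion
(6, -10) — d² to each: Echo:724, Orion:89, Kappa:425, Fornax:353 → nearest is Orion
(10, 6) — d² to each: Echo:500, Orion:265, Kappa:409, Fornax:505 → nearest is Orion
(4, -9) — d² to each: Echo:617, Orion:52, Kappa:340, Fornax:274 → nearest is Orion
(-3, 3) — d² to each: Echo:130, Orion:65, Kappa:49, Fornax:89 → nearest is Kappa
(1, 0) — d² to each: Echo:269, Orion:34, Kappa:130, Fornax:148 → nearest is Orion
(4, -3) — d² to each: Echo:425, Orion:40, Kappa:232, Fornax:226 → nearest is Orion
Tally — Orion:7, Kappa:1. Orion captures the most (7).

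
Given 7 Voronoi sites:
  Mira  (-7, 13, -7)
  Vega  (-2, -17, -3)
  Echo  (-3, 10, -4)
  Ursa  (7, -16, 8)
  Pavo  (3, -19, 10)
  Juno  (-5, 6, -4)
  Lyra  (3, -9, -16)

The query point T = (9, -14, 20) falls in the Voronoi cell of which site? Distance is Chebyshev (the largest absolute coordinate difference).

Pavo

d(T, Mira) = max(16, 27, 27) = 27
d(T, Vega) = max(11, 3, 23) = 23
d(T, Echo) = max(12, 24, 24) = 24
d(T, Ursa) = max(2, 2, 12) = 12
d(T, Pavo) = max(6, 5, 10) = 10
d(T, Juno) = max(14, 20, 24) = 24
d(T, Lyra) = max(6, 5, 36) = 36
The smallest is to Pavo, so T lies in the Voronoi region of Pavo.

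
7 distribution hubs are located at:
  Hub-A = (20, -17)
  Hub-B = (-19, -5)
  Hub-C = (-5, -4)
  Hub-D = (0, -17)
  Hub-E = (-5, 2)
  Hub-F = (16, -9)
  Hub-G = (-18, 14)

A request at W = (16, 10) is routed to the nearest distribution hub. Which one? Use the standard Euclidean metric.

Hub-F

Since √ is increasing, it suffices to compare squared distances:
d²(W, Hub-A) = 16 + 729 = 745
d²(W, Hub-B) = 1225 + 225 = 1450
d²(W, Hub-C) = 441 + 196 = 637
d²(W, Hub-D) = 256 + 729 = 985
d²(W, Hub-E) = 441 + 64 = 505
d²(W, Hub-F) = 0 + 361 = 361
d²(W, Hub-G) = 1156 + 16 = 1172
The smallest is to Hub-F, so W lies in the Voronoi region of Hub-F.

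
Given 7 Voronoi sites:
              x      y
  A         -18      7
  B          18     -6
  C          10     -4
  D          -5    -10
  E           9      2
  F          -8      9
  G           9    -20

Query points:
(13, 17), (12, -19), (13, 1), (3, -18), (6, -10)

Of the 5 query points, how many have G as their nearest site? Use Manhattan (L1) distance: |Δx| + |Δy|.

2

(13, 17) — d to each: A:41, B:28, C:24, D:45, E:19, F:29, G:41 → nearest is E
(12, -19) — d to each: A:56, B:19, C:17, D:26, E:24, F:48, G:4 → nearest is G
(13, 1) — d to each: A:37, B:12, C:8, D:29, E:5, F:29, G:25 → nearest is E
(3, -18) — d to each: A:46, B:27, C:21, D:16, E:26, F:38, G:8 → nearest is G
(6, -10) — d to each: A:41, B:16, C:10, D:11, E:15, F:33, G:13 → nearest is C
2 of the 5 points have G as nearest.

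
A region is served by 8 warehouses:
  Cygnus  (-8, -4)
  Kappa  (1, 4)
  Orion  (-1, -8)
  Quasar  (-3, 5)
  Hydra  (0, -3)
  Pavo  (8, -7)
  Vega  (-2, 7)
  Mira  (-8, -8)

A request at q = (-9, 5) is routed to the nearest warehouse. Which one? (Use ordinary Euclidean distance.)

Quasar

Squared Euclidean distances:
d²(q, Cygnus) = (-9−(-8))² + (5−(-4))² = 1 + 81 = 82
d²(q, Kappa) = (-9−1)² + (5−4)² = 100 + 1 = 101
d²(q, Orion) = (-9−(-1))² + (5−(-8))² = 64 + 169 = 233
d²(q, Quasar) = (-9−(-3))² + (5−5)² = 36 + 0 = 36
d²(q, Hydra) = (-9−0)² + (5−(-3))² = 81 + 64 = 145
d²(q, Pavo) = (-9−8)² + (5−(-7))² = 289 + 144 = 433
d²(q, Vega) = (-9−(-2))² + (5−7)² = 49 + 4 = 53
d²(q, Mira) = (-9−(-8))² + (5−(-8))² = 1 + 169 = 170
The smallest is to Quasar, so q lies in the Voronoi region of Quasar.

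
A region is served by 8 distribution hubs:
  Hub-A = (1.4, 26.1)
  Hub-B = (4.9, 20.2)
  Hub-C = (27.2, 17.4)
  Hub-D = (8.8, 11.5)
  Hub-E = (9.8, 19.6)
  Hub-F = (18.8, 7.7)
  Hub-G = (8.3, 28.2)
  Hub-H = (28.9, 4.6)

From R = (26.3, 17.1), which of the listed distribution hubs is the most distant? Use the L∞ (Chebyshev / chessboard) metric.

d(R, Hub-A) = max(24.9, 9) = 24.9
d(R, Hub-B) = max(21.4, 3.1) = 21.4
d(R, Hub-C) = max(0.9, 0.3) = 0.9
d(R, Hub-D) = max(17.5, 5.6) = 17.5
d(R, Hub-E) = max(16.5, 2.5) = 16.5
d(R, Hub-F) = max(7.5, 9.4) = 9.4
d(R, Hub-G) = max(18, 11.1) = 18
d(R, Hub-H) = max(2.6, 12.5) = 12.5
The largest is to Hub-A.

Hub-A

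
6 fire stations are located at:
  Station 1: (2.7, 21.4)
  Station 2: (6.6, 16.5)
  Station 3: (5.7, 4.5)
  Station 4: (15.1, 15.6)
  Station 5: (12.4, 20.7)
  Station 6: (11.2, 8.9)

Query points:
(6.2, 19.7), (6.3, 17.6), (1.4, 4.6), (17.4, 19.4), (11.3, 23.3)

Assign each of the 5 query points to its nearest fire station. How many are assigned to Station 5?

(6.2, 19.7) — d² to each: Station 1:15.14, Station 2:10.4, Station 3:231.29, Station 4:96.02, Station 5:39.44, Station 6:141.64 → nearest is Station 2
(6.3, 17.6) — d² to each: Station 1:27.4, Station 2:1.3, Station 3:171.97, Station 4:81.44, Station 5:46.82, Station 6:99.7 → nearest is Station 2
(1.4, 4.6) — d² to each: Station 1:283.93, Station 2:168.65, Station 3:18.5, Station 4:308.69, Station 5:380.21, Station 6:114.53 → nearest is Station 3
(17.4, 19.4) — d² to each: Station 1:220.09, Station 2:125.05, Station 3:358.9, Station 4:19.73, Station 5:26.69, Station 6:148.69 → nearest is Station 4
(11.3, 23.3) — d² to each: Station 1:77.57, Station 2:68.33, Station 3:384.8, Station 4:73.73, Station 5:7.97, Station 6:207.37 → nearest is Station 5
1 of the 5 points has Station 5 as nearest.

1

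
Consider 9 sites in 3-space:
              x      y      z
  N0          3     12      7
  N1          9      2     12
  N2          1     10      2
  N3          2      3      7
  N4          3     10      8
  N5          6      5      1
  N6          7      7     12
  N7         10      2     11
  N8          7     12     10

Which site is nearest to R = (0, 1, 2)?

N3

Squared Euclidean distances:
|RN0|² = 9 + 121 + 25 = 155
|RN1|² = 81 + 1 + 100 = 182
|RN2|² = 1 + 81 + 0 = 82
|RN3|² = 4 + 4 + 25 = 33
|RN4|² = 9 + 81 + 36 = 126
|RN5|² = 36 + 16 + 1 = 53
|RN6|² = 49 + 36 + 100 = 185
|RN7|² = 100 + 1 + 81 = 182
|RN8|² = 49 + 121 + 64 = 234
The smallest is to N3, so R lies in the Voronoi region of N3.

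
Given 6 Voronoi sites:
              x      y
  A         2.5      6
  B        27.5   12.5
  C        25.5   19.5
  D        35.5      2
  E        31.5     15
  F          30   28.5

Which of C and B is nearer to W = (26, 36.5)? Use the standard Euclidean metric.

C

Compare squared distances:
|WC|² = (26−25.5)² + (36.5−19.5)² = 0.25 + 289 = 289.25
|WB|² = (26−27.5)² + (36.5−12.5)² = 2.25 + 576 = 578.25
289.25 < 578.25, so C is closer.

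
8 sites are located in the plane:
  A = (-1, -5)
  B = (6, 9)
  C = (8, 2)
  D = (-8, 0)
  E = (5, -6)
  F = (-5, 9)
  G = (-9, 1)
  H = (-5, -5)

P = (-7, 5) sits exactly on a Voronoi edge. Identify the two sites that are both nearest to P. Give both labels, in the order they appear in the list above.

Squared distances from P to each site:
|PA|² = (-7−(-1))² + (5−(-5))² = 36 + 100 = 136
|PB|² = (-7−6)² + (5−9)² = 169 + 16 = 185
|PC|² = (-7−8)² + (5−2)² = 225 + 9 = 234
|PD|² = (-7−(-8))² + (5−0)² = 1 + 25 = 26
|PE|² = (-7−5)² + (5−(-6))² = 144 + 121 = 265
|PF|² = (-7−(-5))² + (5−9)² = 4 + 16 = 20
|PG|² = (-7−(-9))² + (5−1)² = 4 + 16 = 20
|PH|² = (-7−(-5))² + (5−(-5))² = 4 + 100 = 104
P is equidistant from F and G (both at squared distance 20), and every other site is strictly farther — so P lies on the F–G Voronoi edge.

F and G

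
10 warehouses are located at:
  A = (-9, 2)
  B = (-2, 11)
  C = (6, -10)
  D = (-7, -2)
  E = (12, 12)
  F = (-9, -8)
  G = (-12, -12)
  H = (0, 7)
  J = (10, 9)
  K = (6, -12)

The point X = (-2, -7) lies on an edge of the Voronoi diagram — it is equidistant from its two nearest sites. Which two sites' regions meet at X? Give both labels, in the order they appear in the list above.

Squared distances from X to each site:
|XA|² = (-2−(-9))² + (-7−2)² = 49 + 81 = 130
|XB|² = (-2−(-2))² + (-7−11)² = 0 + 324 = 324
|XC|² = (-2−6)² + (-7−(-10))² = 64 + 9 = 73
|XD|² = (-2−(-7))² + (-7−(-2))² = 25 + 25 = 50
|XE|² = (-2−12)² + (-7−12)² = 196 + 361 = 557
|XF|² = (-2−(-9))² + (-7−(-8))² = 49 + 1 = 50
|XG|² = (-2−(-12))² + (-7−(-12))² = 100 + 25 = 125
|XH|² = (-2−0)² + (-7−7)² = 4 + 196 = 200
|XJ|² = (-2−10)² + (-7−9)² = 144 + 256 = 400
|XK|² = (-2−6)² + (-7−(-12))² = 64 + 25 = 89
X is equidistant from D and F (both at squared distance 50), and every other site is strictly farther — so X lies on the D–F Voronoi edge.

D and F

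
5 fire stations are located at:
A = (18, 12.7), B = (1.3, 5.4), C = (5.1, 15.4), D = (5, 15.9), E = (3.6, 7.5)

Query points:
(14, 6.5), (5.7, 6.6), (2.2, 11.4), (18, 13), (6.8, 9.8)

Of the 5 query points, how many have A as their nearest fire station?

2

(14, 6.5) — d² to each: A:54.44, B:162.5, C:158.42, D:169.36, E:109.16 → nearest is A
(5.7, 6.6) — d² to each: A:188.5, B:20.8, C:77.8, D:86.98, E:5.22 → nearest is E
(2.2, 11.4) — d² to each: A:251.33, B:36.81, C:24.41, D:28.09, E:17.17 → nearest is E
(18, 13) — d² to each: A:0.09, B:336.65, C:172.17, D:177.41, E:237.61 → nearest is A
(6.8, 9.8) — d² to each: A:133.85, B:49.61, C:34.25, D:40.45, E:15.53 → nearest is E
2 of the 5 points have A as nearest.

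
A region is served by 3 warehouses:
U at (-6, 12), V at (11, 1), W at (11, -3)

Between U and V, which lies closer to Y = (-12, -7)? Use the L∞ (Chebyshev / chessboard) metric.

U

d(Y,U) = max(6, 19) = 19
d(Y,V) = max(23, 8) = 23
19 < 23, so U is closer.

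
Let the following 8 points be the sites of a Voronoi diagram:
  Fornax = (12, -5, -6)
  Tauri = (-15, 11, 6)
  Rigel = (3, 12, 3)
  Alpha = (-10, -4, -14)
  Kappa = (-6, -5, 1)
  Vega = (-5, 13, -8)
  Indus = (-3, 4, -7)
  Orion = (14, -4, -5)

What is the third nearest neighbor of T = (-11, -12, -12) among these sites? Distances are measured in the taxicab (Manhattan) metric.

d(T, Fornax) = |-11−12| + |-12−(-5)| + |-12−(-6)| = 23 + 7 + 6 = 36
d(T, Tauri) = |-11−(-15)| + |-12−11| + |-12−6| = 4 + 23 + 18 = 45
d(T, Rigel) = |-11−3| + |-12−12| + |-12−3| = 14 + 24 + 15 = 53
d(T, Alpha) = |-11−(-10)| + |-12−(-4)| + |-12−(-14)| = 1 + 8 + 2 = 11
d(T, Kappa) = |-11−(-6)| + |-12−(-5)| + |-12−1| = 5 + 7 + 13 = 25
d(T, Vega) = |-11−(-5)| + |-12−13| + |-12−(-8)| = 6 + 25 + 4 = 35
d(T, Indus) = |-11−(-3)| + |-12−4| + |-12−(-7)| = 8 + 16 + 5 = 29
d(T, Orion) = |-11−14| + |-12−(-4)| + |-12−(-5)| = 25 + 8 + 7 = 40
Sorted ascending: Alpha, Kappa, Indus, Vega, … — the third-nearest is Indus.

Indus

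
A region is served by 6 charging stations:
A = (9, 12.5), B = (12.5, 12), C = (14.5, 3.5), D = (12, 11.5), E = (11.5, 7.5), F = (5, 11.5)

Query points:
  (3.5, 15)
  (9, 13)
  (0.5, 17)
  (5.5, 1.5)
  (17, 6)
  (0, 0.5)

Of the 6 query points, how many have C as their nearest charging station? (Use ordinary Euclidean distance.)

(3.5, 15) — d² to each: A:36.5, B:90, C:253.25, D:84.5, E:120.25, F:14.5 → nearest is F
(9, 13) — d² to each: A:0.25, B:13.25, C:120.5, D:11.25, E:36.5, F:18.25 → nearest is A
(0.5, 17) — d² to each: A:92.5, B:169, C:378.25, D:162.5, E:211.25, F:50.5 → nearest is F
(5.5, 1.5) — d² to each: A:133.25, B:159.25, C:85, D:142.25, E:72, F:100.25 → nearest is E
(17, 6) — d² to each: A:106.25, B:56.25, C:12.5, D:55.25, E:32.5, F:174.25 → nearest is C
(0, 0.5) — d² to each: A:225, B:288.5, C:219.25, D:265, E:181.25, F:146 → nearest is F
1 of the 6 points has C as nearest.

1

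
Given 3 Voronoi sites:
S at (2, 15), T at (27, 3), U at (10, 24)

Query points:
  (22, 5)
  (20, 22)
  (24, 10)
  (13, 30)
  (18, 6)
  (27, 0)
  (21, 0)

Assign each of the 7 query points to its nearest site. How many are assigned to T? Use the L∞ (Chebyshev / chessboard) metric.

5

(22, 5) — d to each: S:20, T:5, U:19 → nearest is T
(20, 22) — d to each: S:18, T:19, U:10 → nearest is U
(24, 10) — d to each: S:22, T:7, U:14 → nearest is T
(13, 30) — d to each: S:15, T:27, U:6 → nearest is U
(18, 6) — d to each: S:16, T:9, U:18 → nearest is T
(27, 0) — d to each: S:25, T:3, U:24 → nearest is T
(21, 0) — d to each: S:19, T:6, U:24 → nearest is T
5 of the 7 points have T as nearest.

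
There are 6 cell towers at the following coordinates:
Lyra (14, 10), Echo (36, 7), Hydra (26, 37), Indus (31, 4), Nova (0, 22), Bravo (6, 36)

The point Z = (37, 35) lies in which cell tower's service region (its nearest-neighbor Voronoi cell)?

Squared Euclidean distances:
d²(Z, Lyra) = (37−14)² + (35−10)² = 529 + 625 = 1154
d²(Z, Echo) = (37−36)² + (35−7)² = 1 + 784 = 785
d²(Z, Hydra) = (37−26)² + (35−37)² = 121 + 4 = 125
d²(Z, Indus) = (37−31)² + (35−4)² = 36 + 961 = 997
d²(Z, Nova) = (37−0)² + (35−22)² = 1369 + 169 = 1538
d²(Z, Bravo) = (37−6)² + (35−36)² = 961 + 1 = 962
Hydra is nearest.

Hydra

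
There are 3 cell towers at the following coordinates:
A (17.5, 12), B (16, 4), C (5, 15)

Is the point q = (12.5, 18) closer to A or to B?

A

Compare squared distances:
|qA|² = (12.5−17.5)² + (18−12)² = 25 + 36 = 61
|qB|² = (12.5−16)² + (18−4)² = 12.25 + 196 = 208.25
61 < 208.25, so A is closer.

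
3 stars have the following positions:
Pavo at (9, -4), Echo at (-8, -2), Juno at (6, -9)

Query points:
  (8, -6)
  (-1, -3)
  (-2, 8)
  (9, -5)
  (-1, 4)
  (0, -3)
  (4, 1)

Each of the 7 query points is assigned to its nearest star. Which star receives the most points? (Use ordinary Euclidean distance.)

(8, -6) — d² to each: Pavo:5, Echo:272, Juno:13 → nearest is Pavo
(-1, -3) — d² to each: Pavo:101, Echo:50, Juno:85 → nearest is Echo
(-2, 8) — d² to each: Pavo:265, Echo:136, Juno:353 → nearest is Echo
(9, -5) — d² to each: Pavo:1, Echo:298, Juno:25 → nearest is Pavo
(-1, 4) — d² to each: Pavo:164, Echo:85, Juno:218 → nearest is Echo
(0, -3) — d² to each: Pavo:82, Echo:65, Juno:72 → nearest is Echo
(4, 1) — d² to each: Pavo:50, Echo:153, Juno:104 → nearest is Pavo
Tally — Pavo:3, Echo:4. Echo captures the most (4).

Echo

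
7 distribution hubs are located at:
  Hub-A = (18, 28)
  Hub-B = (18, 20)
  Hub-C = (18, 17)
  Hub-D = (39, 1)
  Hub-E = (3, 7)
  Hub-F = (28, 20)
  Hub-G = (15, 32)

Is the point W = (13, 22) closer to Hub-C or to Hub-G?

Hub-C

Compare squared distances:
d²(W, Hub-C) = (13−18)² + (22−17)² = 25 + 25 = 50
d²(W, Hub-G) = (13−15)² + (22−32)² = 4 + 100 = 104
50 < 104, so Hub-C is closer.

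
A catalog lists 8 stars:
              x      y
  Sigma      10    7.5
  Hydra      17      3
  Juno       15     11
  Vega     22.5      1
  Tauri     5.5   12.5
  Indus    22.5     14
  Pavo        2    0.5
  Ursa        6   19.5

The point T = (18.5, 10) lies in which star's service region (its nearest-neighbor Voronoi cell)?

Compare squared distances (the ordering matches that of the actual distances):
d²(T, Sigma) = (18.5−10)² + (10−7.5)² = 72.25 + 6.25 = 78.5
d²(T, Hydra) = (18.5−17)² + (10−3)² = 2.25 + 49 = 51.25
d²(T, Juno) = (18.5−15)² + (10−11)² = 12.25 + 1 = 13.25
d²(T, Vega) = (18.5−22.5)² + (10−1)² = 16 + 81 = 97
d²(T, Tauri) = (18.5−5.5)² + (10−12.5)² = 169 + 6.25 = 175.25
d²(T, Indus) = (18.5−22.5)² + (10−14)² = 16 + 16 = 32
d²(T, Pavo) = (18.5−2)² + (10−0.5)² = 272.25 + 90.25 = 362.5
d²(T, Ursa) = (18.5−6)² + (10−19.5)² = 156.25 + 90.25 = 246.5
Minimum is at Juno.

Juno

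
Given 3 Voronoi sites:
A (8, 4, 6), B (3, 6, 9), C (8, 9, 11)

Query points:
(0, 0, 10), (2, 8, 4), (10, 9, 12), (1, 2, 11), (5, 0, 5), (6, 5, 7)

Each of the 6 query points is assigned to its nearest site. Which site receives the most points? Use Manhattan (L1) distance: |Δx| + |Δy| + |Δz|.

(0, 0, 10) — d to each: A:16, B:10, C:18 → nearest is B
(2, 8, 4) — d to each: A:12, B:8, C:14 → nearest is B
(10, 9, 12) — d to each: A:13, B:13, C:3 → nearest is C
(1, 2, 11) — d to each: A:14, B:8, C:14 → nearest is B
(5, 0, 5) — d to each: A:8, B:12, C:18 → nearest is A
(6, 5, 7) — d to each: A:4, B:6, C:10 → nearest is A
Tally — A:2, B:3, C:1. B captures the most (3).

B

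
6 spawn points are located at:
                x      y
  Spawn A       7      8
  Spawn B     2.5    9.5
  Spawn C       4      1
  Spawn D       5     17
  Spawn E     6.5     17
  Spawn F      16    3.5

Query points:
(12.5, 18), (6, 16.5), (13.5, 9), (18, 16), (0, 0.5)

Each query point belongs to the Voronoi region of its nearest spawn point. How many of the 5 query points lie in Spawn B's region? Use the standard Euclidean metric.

(12.5, 18) — d² to each: Spawn A:130.25, Spawn B:172.25, Spawn C:361.25, Spawn D:57.25, Spawn E:37, Spawn F:222.5 → nearest is Spawn E
(6, 16.5) — d² to each: Spawn A:73.25, Spawn B:61.25, Spawn C:244.25, Spawn D:1.25, Spawn E:0.5, Spawn F:269 → nearest is Spawn E
(13.5, 9) — d² to each: Spawn A:43.25, Spawn B:121.25, Spawn C:154.25, Spawn D:136.25, Spawn E:113, Spawn F:36.5 → nearest is Spawn F
(18, 16) — d² to each: Spawn A:185, Spawn B:282.5, Spawn C:421, Spawn D:170, Spawn E:133.25, Spawn F:160.25 → nearest is Spawn E
(0, 0.5) — d² to each: Spawn A:105.25, Spawn B:87.25, Spawn C:16.25, Spawn D:297.25, Spawn E:314.5, Spawn F:265 → nearest is Spawn C
0 of the 5 points have Spawn B as nearest.

0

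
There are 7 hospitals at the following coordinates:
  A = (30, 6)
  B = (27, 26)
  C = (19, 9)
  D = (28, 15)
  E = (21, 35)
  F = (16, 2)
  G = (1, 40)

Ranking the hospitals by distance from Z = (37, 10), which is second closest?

D

Compare squared distances (the ordering matches that of the actual distances):
|ZA|² = (37−30)² + (10−6)² = 49 + 16 = 65
|ZB|² = (37−27)² + (10−26)² = 100 + 256 = 356
|ZC|² = (37−19)² + (10−9)² = 324 + 1 = 325
|ZD|² = (37−28)² + (10−15)² = 81 + 25 = 106
|ZE|² = (37−21)² + (10−35)² = 256 + 625 = 881
|ZF|² = (37−16)² + (10−2)² = 441 + 64 = 505
|ZG|² = (37−1)² + (10−40)² = 1296 + 900 = 2196
Sorted ascending: A, D, C, … — the second-nearest is D.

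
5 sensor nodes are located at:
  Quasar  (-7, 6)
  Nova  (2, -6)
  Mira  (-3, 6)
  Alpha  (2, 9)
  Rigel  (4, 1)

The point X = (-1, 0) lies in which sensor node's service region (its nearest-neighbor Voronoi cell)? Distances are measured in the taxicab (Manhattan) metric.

Rigel

d(X, Quasar) = |-1−(-7)| + |0−6| = 6 + 6 = 12
d(X, Nova) = |-1−2| + |0−(-6)| = 3 + 6 = 9
d(X, Mira) = |-1−(-3)| + |0−6| = 2 + 6 = 8
d(X, Alpha) = |-1−2| + |0−9| = 3 + 9 = 12
d(X, Rigel) = |-1−4| + |0−1| = 5 + 1 = 6
Rigel is nearest.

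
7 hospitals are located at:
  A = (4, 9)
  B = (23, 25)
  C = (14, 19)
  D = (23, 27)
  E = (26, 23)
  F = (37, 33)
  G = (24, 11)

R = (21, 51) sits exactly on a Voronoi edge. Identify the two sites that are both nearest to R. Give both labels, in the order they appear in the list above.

Squared distances from R to each site:
|RA|² = (21−4)² + (51−9)² = 289 + 1764 = 2053
|RB|² = (21−23)² + (51−25)² = 4 + 676 = 680
|RC|² = (21−14)² + (51−19)² = 49 + 1024 = 1073
|RD|² = (21−23)² + (51−27)² = 4 + 576 = 580
|RE|² = (21−26)² + (51−23)² = 25 + 784 = 809
|RF|² = (21−37)² + (51−33)² = 256 + 324 = 580
|RG|² = (21−24)² + (51−11)² = 9 + 1600 = 1609
R is equidistant from D and F (both at squared distance 580), and every other site is strictly farther — so R lies on the D–F Voronoi edge.

D and F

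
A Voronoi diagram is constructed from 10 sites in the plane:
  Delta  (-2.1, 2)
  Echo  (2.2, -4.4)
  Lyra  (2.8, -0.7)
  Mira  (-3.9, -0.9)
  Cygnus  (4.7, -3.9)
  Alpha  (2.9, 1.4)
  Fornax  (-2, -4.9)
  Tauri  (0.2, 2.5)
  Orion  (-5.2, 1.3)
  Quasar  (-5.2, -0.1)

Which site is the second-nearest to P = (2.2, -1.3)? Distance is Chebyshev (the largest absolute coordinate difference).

d(P, Delta) = max(4.3, 3.3) = 4.3
d(P, Echo) = max(0, 3.1) = 3.1
d(P, Lyra) = max(0.6, 0.6) = 0.6
d(P, Mira) = max(6.1, 0.4) = 6.1
d(P, Cygnus) = max(2.5, 2.6) = 2.6
d(P, Alpha) = max(0.7, 2.7) = 2.7
d(P, Fornax) = max(4.2, 3.6) = 4.2
d(P, Tauri) = max(2, 3.8) = 3.8
d(P, Orion) = max(7.4, 2.6) = 7.4
d(P, Quasar) = max(7.4, 1.2) = 7.4
Sorted ascending: Lyra, Cygnus, Alpha, … — the second-nearest is Cygnus.

Cygnus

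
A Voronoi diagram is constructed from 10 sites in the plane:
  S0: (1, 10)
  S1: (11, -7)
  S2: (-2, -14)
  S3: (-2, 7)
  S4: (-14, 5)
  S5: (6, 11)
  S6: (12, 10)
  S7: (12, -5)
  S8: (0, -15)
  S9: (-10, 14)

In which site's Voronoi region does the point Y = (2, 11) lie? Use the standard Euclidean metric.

Since √ is increasing, it suffices to compare squared distances:
|YS0|² = 1 + 1 = 2
|YS1|² = 81 + 324 = 405
|YS2|² = 16 + 625 = 641
|YS3|² = 16 + 16 = 32
|YS4|² = 256 + 36 = 292
|YS5|² = 16 + 0 = 16
|YS6|² = 100 + 1 = 101
|YS7|² = 100 + 256 = 356
|YS8|² = 4 + 676 = 680
|YS9|² = 144 + 9 = 153
The smallest is to S0, so Y lies in the Voronoi region of S0.

S0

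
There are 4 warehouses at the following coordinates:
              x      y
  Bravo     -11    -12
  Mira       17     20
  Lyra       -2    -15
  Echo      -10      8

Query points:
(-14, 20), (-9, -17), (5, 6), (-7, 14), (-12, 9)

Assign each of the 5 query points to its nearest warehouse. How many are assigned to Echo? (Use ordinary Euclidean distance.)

(-14, 20) — d² to each: Bravo:1033, Mira:961, Lyra:1369, Echo:160 → nearest is Echo
(-9, -17) — d² to each: Bravo:29, Mira:2045, Lyra:53, Echo:626 → nearest is Bravo
(5, 6) — d² to each: Bravo:580, Mira:340, Lyra:490, Echo:229 → nearest is Echo
(-7, 14) — d² to each: Bravo:692, Mira:612, Lyra:866, Echo:45 → nearest is Echo
(-12, 9) — d² to each: Bravo:442, Mira:962, Lyra:676, Echo:5 → nearest is Echo
4 of the 5 points have Echo as nearest.

4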